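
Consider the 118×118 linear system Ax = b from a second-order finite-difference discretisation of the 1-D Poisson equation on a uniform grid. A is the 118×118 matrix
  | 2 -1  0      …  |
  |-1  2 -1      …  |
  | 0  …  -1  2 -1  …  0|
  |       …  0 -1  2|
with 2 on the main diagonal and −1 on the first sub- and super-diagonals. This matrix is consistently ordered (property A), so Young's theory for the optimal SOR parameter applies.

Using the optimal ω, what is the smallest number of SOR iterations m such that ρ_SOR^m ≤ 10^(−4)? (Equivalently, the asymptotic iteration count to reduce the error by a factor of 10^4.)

m = 175

With n=118, ρ(Jacobi) = cos(π/119) = 0.9996515.
√(1 − cos²(π/119)) = sin(π/119) ≈ 0.0263969.
ω* = 2/(1 + 0.0263969) = 2/1.0263969 = 1.9485640.
and ρ(B_{ω*}) = 1.9485640 − 1 = 0.9485640.
For 4 digits: m = 4·ln10 / (−ln 0.9485640) = 9.21034/0.052806 = 174.418; round up → m = 175.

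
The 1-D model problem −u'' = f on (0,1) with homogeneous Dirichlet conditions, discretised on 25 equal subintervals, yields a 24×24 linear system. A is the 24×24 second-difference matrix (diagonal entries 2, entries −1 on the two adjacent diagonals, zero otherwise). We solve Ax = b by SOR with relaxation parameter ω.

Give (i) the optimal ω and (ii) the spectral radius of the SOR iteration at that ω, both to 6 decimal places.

ω* = 1.777251, ρ_SOR = 0.777251

ρ_J = max_k |cos(kπ/25)| = cos(π/25) = 0.992115
√(1 − cos²(π/25)) = sin(π/25) ≈ 0.1253332.
Young: ω* = 2/(1+√(1−ρ_J²)) = 2/(1+0.1253332) = 2/1.1253332 = 1.777251.
ρ_SOR = ω* − 1 = 1.777251 − 1 = 0.777251.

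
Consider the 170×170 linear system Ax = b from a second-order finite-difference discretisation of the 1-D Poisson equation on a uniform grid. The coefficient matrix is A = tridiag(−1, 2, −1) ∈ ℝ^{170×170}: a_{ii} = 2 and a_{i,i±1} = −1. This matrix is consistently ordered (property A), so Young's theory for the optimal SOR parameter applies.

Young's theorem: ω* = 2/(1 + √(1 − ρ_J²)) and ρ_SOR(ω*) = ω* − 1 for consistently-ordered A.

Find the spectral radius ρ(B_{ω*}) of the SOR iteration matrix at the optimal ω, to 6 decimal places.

ρ_SOR = 0.963921

B_J for the 170×170 system has eigenvalues cos(kπ/171); ρ_J = cos(π/171) = 0.999831.
√(1−ρ_J²) = |sin(π/171)| = 0.0183709
ω* = 2/(1+0.0183709) = 1.963921
and ρ(B_{ω*}) = 1.963921 − 1 = 0.963921.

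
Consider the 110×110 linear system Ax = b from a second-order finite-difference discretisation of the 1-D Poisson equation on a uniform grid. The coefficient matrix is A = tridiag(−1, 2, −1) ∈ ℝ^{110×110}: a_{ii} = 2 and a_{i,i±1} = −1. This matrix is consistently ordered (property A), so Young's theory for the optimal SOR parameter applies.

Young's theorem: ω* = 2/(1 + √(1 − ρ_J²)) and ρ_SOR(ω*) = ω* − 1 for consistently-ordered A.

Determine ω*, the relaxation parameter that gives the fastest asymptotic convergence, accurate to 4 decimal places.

ρ_J = max_k |cos(kπ/111)| = cos(π/111) = 0.9996
root = sin(π/111) = 0.02830  (since 1−cos² = sin²).
[ω*] 2 ÷ (1 + 0.02830) = 2 ÷ 1.02830 = 1.9450.
ρ_SOR = ω* − 1 = 1.9450 − 1 = 0.9450.

ω* = 1.9450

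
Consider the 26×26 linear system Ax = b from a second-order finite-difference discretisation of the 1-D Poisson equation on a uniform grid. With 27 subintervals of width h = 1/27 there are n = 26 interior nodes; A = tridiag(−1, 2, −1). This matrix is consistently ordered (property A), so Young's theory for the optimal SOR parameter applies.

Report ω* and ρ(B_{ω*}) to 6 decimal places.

[ρ_J] n=26: ρ(B_J) = cos(π/(n+1)) = cos(π/27) = 0.993238.
√(1−ρ_J²) simplifies to sin(π/27) = 0.1160929.
ω* = 2/(1+0.1160929) = 1.791966
ρ(B_{ω*}) = ω*−1 = 0.791966

ω* = 1.791966, ρ_SOR = 0.791966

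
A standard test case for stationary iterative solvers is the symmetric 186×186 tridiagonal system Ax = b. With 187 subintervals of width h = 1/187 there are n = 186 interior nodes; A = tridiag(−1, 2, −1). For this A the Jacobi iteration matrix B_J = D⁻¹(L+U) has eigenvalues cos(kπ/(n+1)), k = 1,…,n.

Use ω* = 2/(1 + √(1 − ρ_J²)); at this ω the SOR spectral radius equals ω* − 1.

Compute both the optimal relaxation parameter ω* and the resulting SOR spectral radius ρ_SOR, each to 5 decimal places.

ω* = 1.96696, ρ_SOR = 0.96696

With n=186, ρ(Jacobi) = cos(π/187) = 0.99986.
√(1−ρ_J²) = |sin(π/187)| = 0.016799
ω* = 2 / (1 + 0.016799) = 2 / 1.016799 ≈ 1.96696.
ρ_SOR = ω* − 1 = 1.96696 − 1 = 0.96696.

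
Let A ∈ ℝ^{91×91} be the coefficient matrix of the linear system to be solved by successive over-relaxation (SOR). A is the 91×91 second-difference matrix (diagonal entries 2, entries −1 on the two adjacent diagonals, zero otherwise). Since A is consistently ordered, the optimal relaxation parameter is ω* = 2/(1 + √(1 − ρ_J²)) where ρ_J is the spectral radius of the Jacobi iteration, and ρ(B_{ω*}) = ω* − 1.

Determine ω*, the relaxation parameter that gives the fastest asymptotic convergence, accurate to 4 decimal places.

B_J for the 91×91 system has eigenvalues cos(kπ/92); ρ_J = cos(π/92) = 0.9994.
√(1−ρ_J²) = |sin(π/92)| = 0.03414
So ω* = 2/1.03414 = 1.9340 (Young).
At ω = 1.9340 every |λ(B_ω)| = ω−1, so ρ_SOR = 0.9340.

ω* = 1.9340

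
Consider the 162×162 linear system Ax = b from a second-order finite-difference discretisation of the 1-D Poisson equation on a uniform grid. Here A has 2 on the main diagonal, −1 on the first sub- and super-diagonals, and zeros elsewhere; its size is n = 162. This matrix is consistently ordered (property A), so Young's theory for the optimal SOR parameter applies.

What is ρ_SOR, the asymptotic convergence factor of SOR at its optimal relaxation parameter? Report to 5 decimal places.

ρ_SOR = 0.96218

spectrum of D⁻¹(L+U) = {cos(kπ/163) : 1≤k≤162}; ρ_J = cos(π/163) = 0.99981.
√(1−ρ_J²) simplifies to sin(π/163) = 0.019272.
ω* = 2/(1+0.019272) = 1.96218
ρ(B_{ω*}) = ω*−1 = 0.96218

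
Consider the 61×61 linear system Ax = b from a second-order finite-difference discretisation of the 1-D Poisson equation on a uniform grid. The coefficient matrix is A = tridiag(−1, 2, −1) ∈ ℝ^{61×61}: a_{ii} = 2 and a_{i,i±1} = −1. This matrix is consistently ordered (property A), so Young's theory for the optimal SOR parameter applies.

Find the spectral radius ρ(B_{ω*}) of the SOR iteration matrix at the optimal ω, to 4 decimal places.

ρ_SOR = 0.9036

ρ_J = max_k |cos(kπ/62)| = cos(π/62) = 0.9987
√(1−ρ_J²) simplifies to sin(π/62) = 0.05065.
ω* = 2 / (1 + 0.05065) = 2 / 1.05065 ≈ 1.9036.
ρ_SOR = ω* − 1 ≈ 0.9036.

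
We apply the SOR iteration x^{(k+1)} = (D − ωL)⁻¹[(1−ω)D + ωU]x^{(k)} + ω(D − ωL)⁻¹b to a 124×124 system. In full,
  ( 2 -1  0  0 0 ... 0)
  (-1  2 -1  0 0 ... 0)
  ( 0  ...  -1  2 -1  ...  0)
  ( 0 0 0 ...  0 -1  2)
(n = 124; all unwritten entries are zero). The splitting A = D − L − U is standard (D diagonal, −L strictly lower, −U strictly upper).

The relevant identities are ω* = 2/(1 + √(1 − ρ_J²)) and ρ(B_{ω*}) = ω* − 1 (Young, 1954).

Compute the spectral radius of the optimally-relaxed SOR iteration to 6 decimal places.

½·tridiag(1,0,1) at n=124: λ_k = cos(kπ/125); max |λ| at k=1 ⇒ ρ_J = cos(π/125) ≈ 0.999684.
root = sin(π/125) = 0.0251301  (since 1−cos² = sin²).
So ω* = 2/1.0251301 = 1.950972 (Young).
[ρ_SOR] ω* − 1 = 0.950972.

ρ_SOR = 0.950972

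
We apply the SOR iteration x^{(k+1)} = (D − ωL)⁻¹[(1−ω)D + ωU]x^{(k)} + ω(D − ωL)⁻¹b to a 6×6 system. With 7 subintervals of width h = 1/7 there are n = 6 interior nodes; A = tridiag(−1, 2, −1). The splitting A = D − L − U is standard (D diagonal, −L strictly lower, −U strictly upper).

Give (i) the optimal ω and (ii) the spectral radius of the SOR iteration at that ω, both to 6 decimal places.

ω* = 1.394813, ρ_SOR = 0.394813

B_J for the 6×6 system has eigenvalues cos(kπ/7); ρ_J = cos(π/7) = 0.900969.
√(1−ρ_J²) simplifies to sin(π/7) = 0.4338837.
Young: ω* = 2/(1+√(1−ρ_J²)) = 2/(1+0.4338837) = 2/1.4338837 = 1.394813.
ρ(B_{ω*}) = ω*−1 = 0.394813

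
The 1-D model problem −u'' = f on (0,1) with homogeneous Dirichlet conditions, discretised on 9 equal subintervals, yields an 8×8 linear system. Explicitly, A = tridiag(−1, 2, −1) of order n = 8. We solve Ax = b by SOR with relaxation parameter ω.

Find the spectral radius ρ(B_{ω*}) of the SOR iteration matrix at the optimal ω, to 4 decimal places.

ρ_J = max_k |cos(kπ/9)| = cos(π/9) = 0.9397
1 − cos²(π/9) = sin²(π/9) ⇒ √(1−ρ_J²) = sin(π/9) = 0.34202.
Then 2/(1+√(1−ρ_J²)) = 2/(1+0.34202); ω* = 2/1.34202 = 1.4903.
At ω = 1.4903 every |λ(B_ω)| = ω−1, so ρ_SOR = 0.4903.

ρ_SOR = 0.4903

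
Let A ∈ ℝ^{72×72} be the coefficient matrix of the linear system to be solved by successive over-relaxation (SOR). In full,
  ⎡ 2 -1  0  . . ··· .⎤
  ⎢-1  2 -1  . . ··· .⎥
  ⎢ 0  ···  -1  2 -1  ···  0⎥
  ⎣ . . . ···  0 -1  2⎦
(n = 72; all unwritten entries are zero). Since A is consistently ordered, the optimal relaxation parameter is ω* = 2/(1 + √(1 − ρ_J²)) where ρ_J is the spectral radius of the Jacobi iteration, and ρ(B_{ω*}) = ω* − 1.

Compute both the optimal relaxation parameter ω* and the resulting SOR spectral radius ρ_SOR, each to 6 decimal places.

[ρ_J] n=72: ρ(B_J) = cos(π/(n+1)) = cos(π/73) = 0.999074.
√(1−ρ_J²) simplifies to sin(π/73) = 0.0430222.
[ω*] 2 ÷ (1 + 0.0430222) = 2 ÷ 1.0430222 = 1.917505.
and ρ(B_{ω*}) = 1.917505 − 1 = 0.917505.

ω* = 1.917505, ρ_SOR = 0.917505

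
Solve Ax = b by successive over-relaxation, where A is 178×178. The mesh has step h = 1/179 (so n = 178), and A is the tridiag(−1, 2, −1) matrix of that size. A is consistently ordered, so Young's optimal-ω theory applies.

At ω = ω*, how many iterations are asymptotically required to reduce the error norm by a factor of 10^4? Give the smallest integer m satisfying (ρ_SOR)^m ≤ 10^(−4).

m = 263

B_J for the 178×178 system has eigenvalues cos(kπ/179); ρ_J = cos(π/179) = 0.9998460.
root = sin(π/179) = 0.0175499  (since 1−cos² = sin²).
So ω* = 2/1.0175499 = 1.9655056 (Young).
ρ_SOR = ω* − 1 = 1.9655056 − 1 = 0.9655056.
m ≥ 4·ln10 / (−ln 0.9655056) = 262.377; smallest integer m = 263.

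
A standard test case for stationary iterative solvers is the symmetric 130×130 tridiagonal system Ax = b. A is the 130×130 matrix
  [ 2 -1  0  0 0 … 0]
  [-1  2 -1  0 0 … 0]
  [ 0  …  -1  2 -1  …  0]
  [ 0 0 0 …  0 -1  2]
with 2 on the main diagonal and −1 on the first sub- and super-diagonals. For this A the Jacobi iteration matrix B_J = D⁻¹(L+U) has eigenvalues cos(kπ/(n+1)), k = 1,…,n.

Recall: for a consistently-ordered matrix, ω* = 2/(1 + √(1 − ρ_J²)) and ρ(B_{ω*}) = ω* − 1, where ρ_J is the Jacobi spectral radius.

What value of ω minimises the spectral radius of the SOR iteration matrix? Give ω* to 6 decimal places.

n=130: λ(B_J) = 1 − λ(A)/2 = cos(kπ/131); k=1 gives ρ_J = 0.999712.
root = sin(π/131) = 0.0239793  (since 1−cos² = sin²).
So ω* = 2/1.0239793 = 1.953164 (Young).
Hence ρ(B_{ω*}) = 1.953164 − 1 = 0.953164.

ω* = 1.953164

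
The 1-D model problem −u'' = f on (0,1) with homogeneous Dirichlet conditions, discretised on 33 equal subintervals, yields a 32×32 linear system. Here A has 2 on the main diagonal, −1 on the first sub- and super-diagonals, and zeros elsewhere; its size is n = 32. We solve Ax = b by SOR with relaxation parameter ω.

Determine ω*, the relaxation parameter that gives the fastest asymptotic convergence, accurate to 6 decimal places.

ω* = 1.826391

[ρ_J] n=32: ρ(B_J) = cos(π/(n+1)) = cos(π/33) = 0.995472.
√(1 − cos²(π/33)) = sin(π/33) ≈ 0.0950560.
Then 2/(1+√(1−ρ_J²)) = 2/(1+0.0950560); ω* = 2/1.0950560 = 1.826391.
ρ_SOR = ω* − 1 ≈ 0.826391.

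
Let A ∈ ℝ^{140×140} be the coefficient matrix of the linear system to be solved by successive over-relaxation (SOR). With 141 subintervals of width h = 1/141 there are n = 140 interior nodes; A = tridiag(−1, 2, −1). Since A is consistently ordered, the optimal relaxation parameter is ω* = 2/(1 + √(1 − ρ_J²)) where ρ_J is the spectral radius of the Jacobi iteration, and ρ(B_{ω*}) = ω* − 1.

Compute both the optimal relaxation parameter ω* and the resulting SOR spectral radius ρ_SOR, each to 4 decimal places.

ω* = 1.9564, ρ_SOR = 0.9564

n=140: λ(B_J) = 1 − λ(A)/2 = cos(kπ/141); k=1 gives ρ_J = 0.9998.
√(1−ρ_J²) simplifies to sin(π/141) = 0.02228.
ω* = 2/(1 + 0.02228) = 2/1.02228 = 1.9564.
Hence ρ(B_{ω*}) = 1.9564 − 1 = 0.9564.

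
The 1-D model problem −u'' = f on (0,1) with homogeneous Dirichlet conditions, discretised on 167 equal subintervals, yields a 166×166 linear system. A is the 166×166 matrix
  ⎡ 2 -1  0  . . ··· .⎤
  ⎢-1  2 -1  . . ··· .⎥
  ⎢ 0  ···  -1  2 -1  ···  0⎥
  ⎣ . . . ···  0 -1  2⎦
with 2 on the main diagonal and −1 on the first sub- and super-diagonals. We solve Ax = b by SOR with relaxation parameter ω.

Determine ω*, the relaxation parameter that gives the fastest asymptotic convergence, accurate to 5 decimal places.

spectrum of D⁻¹(L+U) = {cos(kπ/167) : 1≤k≤166}; ρ_J = cos(π/167) = 0.99982.
√(1 − cos²(π/167)) = sin(π/167) ≈ 0.018811.
ω* = 2 / (1 + 0.018811) = 2 / 1.018811 ≈ 1.96307.
ρ(B_{ω*}) = ω*−1 = 0.96307

ω* = 1.96307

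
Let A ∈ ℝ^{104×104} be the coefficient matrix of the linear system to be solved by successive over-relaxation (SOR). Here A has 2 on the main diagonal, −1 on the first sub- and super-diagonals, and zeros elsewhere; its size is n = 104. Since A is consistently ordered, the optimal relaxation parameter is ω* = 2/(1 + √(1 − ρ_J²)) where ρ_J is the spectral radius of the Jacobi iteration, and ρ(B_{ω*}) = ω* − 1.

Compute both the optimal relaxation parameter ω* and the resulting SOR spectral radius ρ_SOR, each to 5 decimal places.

½·tridiag(1,0,1) at n=104: λ_k = cos(kπ/105); max |λ| at k=1 ⇒ ρ_J = cos(π/105) ≈ 0.99955.
root = sin(π/105) = 0.029915  (since 1−cos² = sin²).
Then 2/(1+√(1−ρ_J²)) = 2/(1+0.029915); ω* = 2/1.029915 = 1.94191.
ρ_SOR = ω* − 1 = 1.94191 − 1 = 0.94191.

ω* = 1.94191, ρ_SOR = 0.94191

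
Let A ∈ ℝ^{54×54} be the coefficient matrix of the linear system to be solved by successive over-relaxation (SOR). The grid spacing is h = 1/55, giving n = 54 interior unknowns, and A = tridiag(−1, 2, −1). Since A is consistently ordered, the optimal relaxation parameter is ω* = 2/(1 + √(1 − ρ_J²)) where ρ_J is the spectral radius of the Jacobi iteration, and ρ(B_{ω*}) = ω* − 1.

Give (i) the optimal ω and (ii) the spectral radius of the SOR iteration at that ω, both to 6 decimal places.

½·tridiag(1,0,1) at n=54: λ_k = cos(kπ/55); max |λ| at k=1 ⇒ ρ_J = cos(π/55) ≈ 0.998369.
√(1−ρ_J²) = |sin(π/55)| = 0.0570888
[ω*] 2 ÷ (1 + 0.0570888) = 2 ÷ 1.0570888 = 1.891989.
and ρ(B_{ω*}) = 1.891989 − 1 = 0.891989.

ω* = 1.891989, ρ_SOR = 0.891989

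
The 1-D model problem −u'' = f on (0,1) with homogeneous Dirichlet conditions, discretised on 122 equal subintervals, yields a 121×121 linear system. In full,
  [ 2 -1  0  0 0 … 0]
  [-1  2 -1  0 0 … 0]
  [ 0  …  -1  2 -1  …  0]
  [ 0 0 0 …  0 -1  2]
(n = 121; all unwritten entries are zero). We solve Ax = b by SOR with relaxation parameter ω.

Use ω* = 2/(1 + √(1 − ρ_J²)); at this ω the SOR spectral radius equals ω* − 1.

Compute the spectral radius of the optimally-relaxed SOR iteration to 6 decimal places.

ρ_SOR = 0.949797

B_J for the 121×121 system has eigenvalues cos(kπ/122); ρ_J = cos(π/122) = 0.999668.
√(1−ρ_J²) simplifies to sin(π/122) = 0.0257479.
ω* = 2/(1 + 0.0257479) = 2/1.0257479 = 1.949797.
ρ(B_{ω*}) = ω*−1 = 0.949797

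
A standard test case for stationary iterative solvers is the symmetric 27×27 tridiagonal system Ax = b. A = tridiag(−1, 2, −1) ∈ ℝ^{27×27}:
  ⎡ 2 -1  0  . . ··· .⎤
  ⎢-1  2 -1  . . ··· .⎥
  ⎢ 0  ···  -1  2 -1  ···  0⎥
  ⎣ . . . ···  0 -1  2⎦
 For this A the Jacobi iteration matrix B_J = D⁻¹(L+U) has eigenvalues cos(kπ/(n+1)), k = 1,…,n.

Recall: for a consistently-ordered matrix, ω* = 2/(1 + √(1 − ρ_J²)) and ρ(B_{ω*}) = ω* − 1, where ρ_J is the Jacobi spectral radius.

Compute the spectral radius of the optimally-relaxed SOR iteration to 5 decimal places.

With n=27, ρ(Jacobi) = cos(π/28) = 0.99371.
root = sin(π/28) = 0.111964  (since 1−cos² = sin²).
Then 2/(1+√(1−ρ_J²)) = 2/(1+0.111964); ω* = 2/1.111964 = 1.79862.
ρ_SOR = ω* − 1 = 1.79862 − 1 = 0.79862.

ρ_SOR = 0.79862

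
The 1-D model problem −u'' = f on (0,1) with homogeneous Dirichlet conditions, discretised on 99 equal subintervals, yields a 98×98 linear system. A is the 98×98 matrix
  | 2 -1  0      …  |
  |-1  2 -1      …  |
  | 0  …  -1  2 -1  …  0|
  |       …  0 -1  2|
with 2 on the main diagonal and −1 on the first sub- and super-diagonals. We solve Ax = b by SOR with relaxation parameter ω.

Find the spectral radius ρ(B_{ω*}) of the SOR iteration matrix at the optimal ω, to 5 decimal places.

½·tridiag(1,0,1) at n=98: λ_k = cos(kπ/99); max |λ| at k=1 ⇒ ρ_J = cos(π/99) ≈ 0.99950.
root = sin(π/99) = 0.031728  (since 1−cos² = sin²).
ω* = 2/(1+0.031728) = 1.93850
ρ_SOR = ω* − 1 = 1.93850 − 1 = 0.93850.

ρ_SOR = 0.93850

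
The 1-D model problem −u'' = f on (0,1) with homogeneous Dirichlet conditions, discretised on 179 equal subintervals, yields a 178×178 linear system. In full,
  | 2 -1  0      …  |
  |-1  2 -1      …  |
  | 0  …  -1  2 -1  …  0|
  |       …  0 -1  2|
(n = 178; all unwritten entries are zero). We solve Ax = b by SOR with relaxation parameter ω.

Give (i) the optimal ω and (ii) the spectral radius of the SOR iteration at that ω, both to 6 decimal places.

B_J for the 178×178 system has eigenvalues cos(kπ/179); ρ_J = cos(π/179) = 0.999846.
root = sin(π/179) = 0.0175499  (since 1−cos² = sin²).
ω* = 2/(1 + 0.0175499) = 2/1.0175499 = 1.965506.
ρ(B_{ω*}) = ω*−1 = 0.965506

ω* = 1.965506, ρ_SOR = 0.965506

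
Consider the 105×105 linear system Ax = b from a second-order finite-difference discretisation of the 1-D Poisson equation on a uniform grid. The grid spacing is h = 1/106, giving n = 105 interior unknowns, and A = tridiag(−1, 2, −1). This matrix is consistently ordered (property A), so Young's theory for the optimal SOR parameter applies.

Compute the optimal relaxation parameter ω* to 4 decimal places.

ω* = 1.9424

[ρ_J] n=105: ρ(B_J) = cos(π/(n+1)) = cos(π/106) = 0.9996.
1 − cos²(π/106) = sin²(π/106) ⇒ √(1−ρ_J²) = sin(π/106) = 0.02963.
So ω* = 2/1.02963 = 1.9424 (Young).
Hence ρ(B_{ω*}) = 1.9424 − 1 = 0.9424.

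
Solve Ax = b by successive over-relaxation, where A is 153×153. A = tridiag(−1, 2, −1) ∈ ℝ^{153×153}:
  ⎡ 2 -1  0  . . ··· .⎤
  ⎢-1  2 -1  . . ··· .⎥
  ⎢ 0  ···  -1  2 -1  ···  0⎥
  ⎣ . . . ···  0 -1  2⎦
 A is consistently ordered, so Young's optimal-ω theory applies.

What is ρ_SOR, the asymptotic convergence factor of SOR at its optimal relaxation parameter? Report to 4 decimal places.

ρ_SOR = 0.9600

[ρ_J] n=153: ρ(B_J) = cos(π/(n+1)) = cos(π/154) = 0.9998.
root = sin(π/154) = 0.02040  (since 1−cos² = sin²).
Then 2/(1+√(1−ρ_J²)) = 2/(1+0.02040); ω* = 2/1.02040 = 1.9600.
[ρ_SOR] ω* − 1 = 0.9600.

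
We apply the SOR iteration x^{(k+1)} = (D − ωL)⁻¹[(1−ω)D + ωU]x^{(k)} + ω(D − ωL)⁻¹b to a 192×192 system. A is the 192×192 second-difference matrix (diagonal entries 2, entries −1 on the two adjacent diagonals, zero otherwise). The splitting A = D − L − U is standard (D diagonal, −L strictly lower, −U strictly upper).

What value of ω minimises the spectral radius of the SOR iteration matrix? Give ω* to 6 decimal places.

[ρ_J] n=192: ρ(B_J) = cos(π/(n+1)) = cos(π/193) = 0.999868.
1 − cos²(π/193) = sin²(π/193) ⇒ √(1−ρ_J²) = sin(π/193) = 0.0162770.
ω* = 2/(1+0.0162770) = 1.967967
Hence ρ(B_{ω*}) = 1.967967 − 1 = 0.967967.

ω* = 1.967967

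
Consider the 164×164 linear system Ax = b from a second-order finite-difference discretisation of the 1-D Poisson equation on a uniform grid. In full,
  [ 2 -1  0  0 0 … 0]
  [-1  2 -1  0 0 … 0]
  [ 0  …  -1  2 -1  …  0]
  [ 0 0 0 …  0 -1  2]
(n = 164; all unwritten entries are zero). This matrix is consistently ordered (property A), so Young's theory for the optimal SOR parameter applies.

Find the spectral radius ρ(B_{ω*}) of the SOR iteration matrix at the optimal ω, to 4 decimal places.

ρ_SOR = 0.9626

ρ_J = max_k |cos(kπ/165)| = cos(π/165) = 0.9998
√(1−ρ_J²) = |sin(π/165)| = 0.01904
Then 2/(1+√(1−ρ_J²)) = 2/(1+0.01904); ω* = 2/1.01904 = 1.9626.
Hence ρ(B_{ω*}) = 1.9626 − 1 = 0.9626.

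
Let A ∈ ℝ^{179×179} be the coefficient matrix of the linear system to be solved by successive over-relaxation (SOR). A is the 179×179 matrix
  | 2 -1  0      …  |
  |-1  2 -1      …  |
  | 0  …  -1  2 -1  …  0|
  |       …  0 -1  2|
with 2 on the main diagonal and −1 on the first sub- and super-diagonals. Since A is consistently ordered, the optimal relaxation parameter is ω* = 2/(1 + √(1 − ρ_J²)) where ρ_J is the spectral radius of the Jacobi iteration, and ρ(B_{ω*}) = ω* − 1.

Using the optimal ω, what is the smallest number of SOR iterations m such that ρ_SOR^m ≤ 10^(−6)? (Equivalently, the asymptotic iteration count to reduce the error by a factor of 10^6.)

B_J for the 179×179 system has eigenvalues cos(kπ/180); ρ_J = cos(π/180) = 0.9998477.
√(1−ρ_J²) simplifies to sin(π/180) = 0.0174524.
ω* = 2/(1+0.0174524) = 1.9656939
and ρ(B_{ω*}) = 1.9656939 − 1 = 0.9656939.
For 6 digits: m = 6·ln10 / (−ln 0.9656939) = 13.8155/0.0349084 = 395.764; round up → m = 396.

m = 396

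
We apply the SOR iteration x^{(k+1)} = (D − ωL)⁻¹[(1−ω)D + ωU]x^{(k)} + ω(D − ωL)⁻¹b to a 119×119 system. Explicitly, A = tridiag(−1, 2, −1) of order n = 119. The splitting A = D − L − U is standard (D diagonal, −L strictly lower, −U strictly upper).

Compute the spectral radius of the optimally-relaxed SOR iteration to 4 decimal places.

B_J for the 119×119 system has eigenvalues cos(kπ/120); ρ_J = cos(π/120) = 0.9997.
√(1−ρ_J²) simplifies to sin(π/120) = 0.02618.
Then 2/(1+√(1−ρ_J²)) = 2/(1+0.02618); ω* = 2/1.02618 = 1.9490.
Hence ρ(B_{ω*}) = 1.9490 − 1 = 0.9490.

ρ_SOR = 0.9490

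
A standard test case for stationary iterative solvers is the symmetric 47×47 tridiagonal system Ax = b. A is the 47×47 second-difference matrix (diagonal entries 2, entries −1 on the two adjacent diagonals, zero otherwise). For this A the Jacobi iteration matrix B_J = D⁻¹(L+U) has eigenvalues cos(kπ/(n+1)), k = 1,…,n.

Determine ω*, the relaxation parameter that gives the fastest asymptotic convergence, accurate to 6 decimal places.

ω* = 1.877224

With n=47, ρ(Jacobi) = cos(π/48) = 0.997859.
1 − cos²(π/48) = sin²(π/48) ⇒ √(1−ρ_J²) = sin(π/48) = 0.0654031.
So ω* = 2/1.0654031 = 1.877224 (Young).
ρ_SOR = ω* − 1 = 1.877224 − 1 = 0.877224.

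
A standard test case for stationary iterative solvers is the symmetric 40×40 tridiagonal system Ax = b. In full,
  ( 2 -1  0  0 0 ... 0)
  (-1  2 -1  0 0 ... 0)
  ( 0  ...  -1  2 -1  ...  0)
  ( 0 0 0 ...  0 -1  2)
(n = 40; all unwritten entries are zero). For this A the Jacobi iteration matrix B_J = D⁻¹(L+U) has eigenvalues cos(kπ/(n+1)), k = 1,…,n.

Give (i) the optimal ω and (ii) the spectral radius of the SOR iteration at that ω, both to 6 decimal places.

[ρ_J] n=40: ρ(B_J) = cos(π/(n+1)) = cos(π/41) = 0.997066.
root = sin(π/41) = 0.0765493  (since 1−cos² = sin²).
Then 2/(1+√(1−ρ_J²)) = 2/(1+0.0765493); ω* = 2/1.0765493 = 1.857788.
and ρ(B_{ω*}) = 1.857788 − 1 = 0.857788.

ω* = 1.857788, ρ_SOR = 0.857788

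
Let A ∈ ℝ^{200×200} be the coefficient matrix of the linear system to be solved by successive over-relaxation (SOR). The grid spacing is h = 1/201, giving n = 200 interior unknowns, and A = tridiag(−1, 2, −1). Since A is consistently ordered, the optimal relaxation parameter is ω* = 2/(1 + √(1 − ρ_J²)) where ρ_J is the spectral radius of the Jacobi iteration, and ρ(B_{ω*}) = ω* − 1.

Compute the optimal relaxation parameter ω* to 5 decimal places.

[ρ_J] n=200: ρ(B_J) = cos(π/(n+1)) = cos(π/201) = 0.99988.
1 − cos²(π/201) = sin²(π/201) ⇒ √(1−ρ_J²) = sin(π/201) = 0.015629.
[ω*] 2 ÷ (1 + 0.015629) = 2 ÷ 1.015629 = 1.96922.
ρ(B_{ω*}) = ω*−1 = 0.96922

ω* = 1.96922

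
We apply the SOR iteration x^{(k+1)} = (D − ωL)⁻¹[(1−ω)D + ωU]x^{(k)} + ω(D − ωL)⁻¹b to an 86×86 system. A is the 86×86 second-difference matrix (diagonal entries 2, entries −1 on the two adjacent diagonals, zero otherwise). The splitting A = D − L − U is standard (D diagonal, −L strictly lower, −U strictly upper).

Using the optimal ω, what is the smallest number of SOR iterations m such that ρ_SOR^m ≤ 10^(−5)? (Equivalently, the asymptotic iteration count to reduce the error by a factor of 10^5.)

m = 160

n=86: λ(B_J) = 1 − λ(A)/2 = cos(kπ/87); k=1 gives ρ_J = 0.9993481.
√(1−ρ_J²) = |sin(π/87)| = 0.0361024
Then 2/(1+√(1−ρ_J²)) = 2/(1+0.0361024); ω* = 2/1.0361024 = 1.9303111.
ρ_SOR = ω* − 1 = 1.9303111 − 1 = 0.9303111.
(0.9303111)^m ≤ 10^{−5}  ⇒  m·ln(0.9303111) ≤ −5·ln10  ⇒  m ≥ 159.379  ⇒  m = 160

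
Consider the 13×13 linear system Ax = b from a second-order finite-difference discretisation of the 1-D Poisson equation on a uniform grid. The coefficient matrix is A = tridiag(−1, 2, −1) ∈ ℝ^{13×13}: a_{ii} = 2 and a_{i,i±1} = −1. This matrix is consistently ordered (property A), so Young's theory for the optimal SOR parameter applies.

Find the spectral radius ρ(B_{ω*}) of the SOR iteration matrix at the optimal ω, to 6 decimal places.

[ρ_J] n=13: ρ(B_J) = cos(π/(n+1)) = cos(π/14) = 0.974928.
√(1−ρ_J²) = |sin(π/14)| = 0.2225209
ω* = 2 / (1 + 0.2225209) = 2 / 1.2225209 ≈ 1.635964.
ρ(B_{ω*}) = ω*−1 = 0.635964

ρ_SOR = 0.635964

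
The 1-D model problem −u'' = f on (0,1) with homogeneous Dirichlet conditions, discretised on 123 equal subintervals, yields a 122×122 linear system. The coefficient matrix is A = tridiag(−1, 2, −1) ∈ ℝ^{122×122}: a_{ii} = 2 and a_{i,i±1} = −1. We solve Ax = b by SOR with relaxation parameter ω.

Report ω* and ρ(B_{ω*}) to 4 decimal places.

ω* = 1.9502, ρ_SOR = 0.9502

ρ_J = max_k |cos(kπ/123)| = cos(π/123) = 0.9997
√(1−ρ_J²) simplifies to sin(π/123) = 0.02554.
Young: ω* = 2/(1+√(1−ρ_J²)) = 2/(1+0.02554) = 2/1.02554 = 1.9502.
and ρ(B_{ω*}) = 1.9502 − 1 = 0.9502.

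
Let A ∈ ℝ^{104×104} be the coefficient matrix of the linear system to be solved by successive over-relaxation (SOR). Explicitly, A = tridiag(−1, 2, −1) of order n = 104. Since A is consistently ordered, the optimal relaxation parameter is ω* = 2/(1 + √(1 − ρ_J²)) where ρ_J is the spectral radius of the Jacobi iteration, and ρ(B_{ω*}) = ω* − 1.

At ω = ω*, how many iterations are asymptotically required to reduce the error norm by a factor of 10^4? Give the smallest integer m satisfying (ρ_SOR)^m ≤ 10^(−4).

With n=104, ρ(Jacobi) = cos(π/105) = 0.9995524.
√(1−ρ_J²) simplifies to sin(π/105) = 0.0299155.
So ω* = 2/1.0299155 = 1.9419069 (Young).
[ρ_SOR] ω* − 1 = 0.9419069.
(0.9419069)^m ≤ 10^{−4}  ⇒  m·ln(0.9419069) ≤ −4·ln10  ⇒  m ≥ 153.893  ⇒  m = 154

m = 154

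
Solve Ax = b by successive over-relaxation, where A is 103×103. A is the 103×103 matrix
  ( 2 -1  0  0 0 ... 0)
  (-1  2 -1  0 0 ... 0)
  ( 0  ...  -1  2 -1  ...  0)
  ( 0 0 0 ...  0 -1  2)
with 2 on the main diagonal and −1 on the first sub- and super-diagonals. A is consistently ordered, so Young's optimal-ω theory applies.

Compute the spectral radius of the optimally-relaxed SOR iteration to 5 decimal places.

ρ_SOR = 0.94136

With n=103, ρ(Jacobi) = cos(π/104) = 0.99954.
√(1−ρ_J²) simplifies to sin(π/104) = 0.030203.
So ω* = 2/1.030203 = 1.94136 (Young).
At ω = 1.94136 every |λ(B_ω)| = ω−1, so ρ_SOR = 0.94136.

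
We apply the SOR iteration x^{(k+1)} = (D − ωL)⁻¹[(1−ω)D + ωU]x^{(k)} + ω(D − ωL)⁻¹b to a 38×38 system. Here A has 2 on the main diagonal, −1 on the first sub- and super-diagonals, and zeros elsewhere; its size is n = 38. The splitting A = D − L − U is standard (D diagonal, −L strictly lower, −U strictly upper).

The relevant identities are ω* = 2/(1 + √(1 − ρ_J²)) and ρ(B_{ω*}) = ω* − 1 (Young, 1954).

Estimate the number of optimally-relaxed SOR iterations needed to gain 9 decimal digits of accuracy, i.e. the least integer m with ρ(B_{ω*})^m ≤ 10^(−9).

m = 129

spectrum of D⁻¹(L+U) = {cos(kπ/39) : 1≤k≤38}; ρ_J = cos(π/39) = 0.9967573.
√(1 − cos²(π/39)) = sin(π/39) ≈ 0.0804666.
Then 2/(1+√(1−ρ_J²)) = 2/(1+0.0804666); ω* = 2/1.0804666 = 1.8510521.
Hence ρ(B_{ω*}) = 1.8510521 − 1 = 0.8510521.
m ≥ 9·ln10 / (−ln 0.8510521) = 128.491; smallest integer m = 129.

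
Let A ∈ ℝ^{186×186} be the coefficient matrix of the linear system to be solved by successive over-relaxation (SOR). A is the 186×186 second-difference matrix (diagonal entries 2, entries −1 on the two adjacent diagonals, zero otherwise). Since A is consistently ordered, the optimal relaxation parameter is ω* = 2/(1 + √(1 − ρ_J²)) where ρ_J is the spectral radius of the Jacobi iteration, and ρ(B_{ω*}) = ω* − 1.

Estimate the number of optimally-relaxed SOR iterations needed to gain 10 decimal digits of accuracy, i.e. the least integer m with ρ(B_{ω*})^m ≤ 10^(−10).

[ρ_J] n=186: ρ(B_J) = cos(π/(n+1)) = cos(π/187) = 0.9998589.
√(1−ρ_J²) = |sin(π/187)| = 0.0167992
Young: ω* = 2/(1+√(1−ρ_J²)) = 2/(1+0.0167992) = 2/1.0167992 = 1.9669567.
Hence ρ(B_{ω*}) = 1.9669567 − 1 = 0.9669567.
For 10 digits: m = 10·ln10 / (−ln 0.9669567) = 23.0259/0.0336016 = 685.262; round up → m = 686.

m = 686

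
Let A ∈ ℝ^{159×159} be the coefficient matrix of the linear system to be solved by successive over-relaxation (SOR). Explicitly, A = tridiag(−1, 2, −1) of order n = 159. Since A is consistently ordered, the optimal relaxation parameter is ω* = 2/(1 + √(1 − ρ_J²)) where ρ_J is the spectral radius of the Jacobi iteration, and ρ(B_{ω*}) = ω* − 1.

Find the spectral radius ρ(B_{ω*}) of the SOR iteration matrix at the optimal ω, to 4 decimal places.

n=159: λ(B_J) = 1 − λ(A)/2 = cos(kπ/160); k=1 gives ρ_J = 0.9998.
root = sin(π/160) = 0.01963  (since 1−cos² = sin²).
[ω*] 2 ÷ (1 + 0.01963) = 2 ÷ 1.01963 = 1.9615.
ρ_SOR = ω* − 1 = 1.9615 − 1 = 0.9615.

ρ_SOR = 0.9615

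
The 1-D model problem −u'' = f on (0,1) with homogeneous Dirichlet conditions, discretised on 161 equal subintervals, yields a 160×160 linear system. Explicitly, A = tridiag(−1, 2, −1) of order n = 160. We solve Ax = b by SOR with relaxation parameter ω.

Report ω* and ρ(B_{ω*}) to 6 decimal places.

ω* = 1.961723, ρ_SOR = 0.961723

With n=160, ρ(Jacobi) = cos(π/161) = 0.999810.
√(1 − cos²(π/161)) = sin(π/161) ≈ 0.0195118.
ω* = 2 / (1 + 0.0195118) = 2 / 1.0195118 ≈ 1.961723.
At ω = 1.961723 every |λ(B_ω)| = ω−1, so ρ_SOR = 0.961723.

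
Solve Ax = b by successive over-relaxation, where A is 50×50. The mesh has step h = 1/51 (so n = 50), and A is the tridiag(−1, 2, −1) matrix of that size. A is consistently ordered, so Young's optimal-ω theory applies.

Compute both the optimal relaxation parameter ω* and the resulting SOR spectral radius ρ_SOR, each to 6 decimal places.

ω* = 1.884018, ρ_SOR = 0.884018

With n=50, ρ(Jacobi) = cos(π/51) = 0.998103.
√(1−ρ_J²) = |sin(π/51)| = 0.0615609
ω* = 2/(1+0.0615609) = 1.884018
ρ_SOR = ω* − 1 ≈ 0.884018.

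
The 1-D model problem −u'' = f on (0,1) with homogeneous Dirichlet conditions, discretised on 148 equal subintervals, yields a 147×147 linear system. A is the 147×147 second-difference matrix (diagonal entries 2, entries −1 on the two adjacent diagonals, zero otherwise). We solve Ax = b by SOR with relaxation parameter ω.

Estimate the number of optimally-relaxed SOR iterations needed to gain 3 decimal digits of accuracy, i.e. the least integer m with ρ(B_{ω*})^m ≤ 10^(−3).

With n=147, ρ(Jacobi) = cos(π/148) = 0.9997747.
1 − cos²(π/148) = sin²(π/148) ⇒ √(1−ρ_J²) = sin(π/148) = 0.0212254.
ω* = 2/(1+0.0212254) = 1.9584315
ρ_SOR = ω* − 1 ≈ 0.9584315.
m ≥ 3·ln10 / (−ln 0.9584315) = 162.699; smallest integer m = 163.

m = 163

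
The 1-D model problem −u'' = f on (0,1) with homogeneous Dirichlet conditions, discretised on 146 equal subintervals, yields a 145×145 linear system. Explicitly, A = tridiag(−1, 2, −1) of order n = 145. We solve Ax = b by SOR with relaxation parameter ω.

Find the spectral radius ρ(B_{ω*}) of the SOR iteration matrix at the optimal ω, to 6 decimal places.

ρ_SOR = 0.957874

n=145: λ(B_J) = 1 − λ(A)/2 = cos(kπ/146); k=1 gives ρ_J = 0.999769.
root = sin(π/146) = 0.0215161  (since 1−cos² = sin²).
Then 2/(1+√(1−ρ_J²)) = 2/(1+0.0215161); ω* = 2/1.0215161 = 1.957874.
[ρ_SOR] ω* − 1 = 0.957874.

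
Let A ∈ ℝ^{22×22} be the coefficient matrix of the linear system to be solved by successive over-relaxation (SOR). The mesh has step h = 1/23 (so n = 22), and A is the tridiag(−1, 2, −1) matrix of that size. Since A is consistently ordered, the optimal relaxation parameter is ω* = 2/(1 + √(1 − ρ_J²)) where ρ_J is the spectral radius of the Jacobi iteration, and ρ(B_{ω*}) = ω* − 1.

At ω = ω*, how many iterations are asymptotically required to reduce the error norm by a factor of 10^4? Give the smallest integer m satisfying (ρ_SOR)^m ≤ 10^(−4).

B_J for the 22×22 system has eigenvalues cos(kπ/23); ρ_J = cos(π/23) = 0.9906859.
√(1−ρ_J²) = |sin(π/23)| = 0.1361666
[ω*] 2 ÷ (1 + 0.1361666) = 2 ÷ 1.1361666 = 1.7603052.
ρ(B_{ω*}) = ω*−1 = 0.7603052
m ≥ 4·ln10 / (−ln 0.7603052) = 33.610; smallest integer m = 34.

m = 34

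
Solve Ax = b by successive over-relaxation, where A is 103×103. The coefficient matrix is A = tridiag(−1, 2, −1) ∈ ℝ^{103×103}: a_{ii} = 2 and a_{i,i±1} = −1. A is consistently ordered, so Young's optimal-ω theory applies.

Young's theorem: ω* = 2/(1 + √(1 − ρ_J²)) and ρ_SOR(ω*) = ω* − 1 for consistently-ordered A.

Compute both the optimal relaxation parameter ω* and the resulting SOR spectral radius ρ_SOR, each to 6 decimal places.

B_J for the 103×103 system has eigenvalues cos(kπ/104); ρ_J = cos(π/104) = 0.999544.
1 − cos²(π/104) = sin²(π/104) ⇒ √(1−ρ_J²) = sin(π/104) = 0.0302030.
[ω*] 2 ÷ (1 + 0.0302030) = 2 ÷ 1.0302030 = 1.941365.
ρ(B_{ω*}) = ω*−1 = 0.941365

ω* = 1.941365, ρ_SOR = 0.941365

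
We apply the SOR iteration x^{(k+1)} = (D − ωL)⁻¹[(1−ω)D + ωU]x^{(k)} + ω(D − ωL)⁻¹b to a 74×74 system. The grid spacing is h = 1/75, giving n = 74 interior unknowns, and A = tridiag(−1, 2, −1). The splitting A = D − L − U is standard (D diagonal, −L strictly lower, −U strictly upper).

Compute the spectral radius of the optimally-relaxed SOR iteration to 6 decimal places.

With n=74, ρ(Jacobi) = cos(π/75) = 0.999123.
1 − cos²(π/75) = sin²(π/75) ⇒ √(1−ρ_J²) = sin(π/75) = 0.0418757.
ω* = 2/(1+0.0418757) = 1.919615
and ρ(B_{ω*}) = 1.919615 − 1 = 0.919615.

ρ_SOR = 0.919615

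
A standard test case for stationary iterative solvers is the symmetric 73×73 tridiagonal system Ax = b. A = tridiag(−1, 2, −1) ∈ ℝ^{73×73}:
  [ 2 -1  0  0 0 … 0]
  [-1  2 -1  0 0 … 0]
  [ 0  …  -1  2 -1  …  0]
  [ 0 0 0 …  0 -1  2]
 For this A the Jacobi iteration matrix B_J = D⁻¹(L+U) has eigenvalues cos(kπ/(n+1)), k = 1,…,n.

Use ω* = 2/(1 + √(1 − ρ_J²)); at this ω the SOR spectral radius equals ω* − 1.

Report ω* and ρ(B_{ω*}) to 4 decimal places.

ρ_J = max_k |cos(kπ/74)| = cos(π/74) = 0.9991
√(1−ρ_J²) simplifies to sin(π/74) = 0.04244.
[ω*] 2 ÷ (1 + 0.04244) = 2 ÷ 1.04244 = 1.9186.
ρ_SOR = ω* − 1 ≈ 0.9186.

ω* = 1.9186, ρ_SOR = 0.9186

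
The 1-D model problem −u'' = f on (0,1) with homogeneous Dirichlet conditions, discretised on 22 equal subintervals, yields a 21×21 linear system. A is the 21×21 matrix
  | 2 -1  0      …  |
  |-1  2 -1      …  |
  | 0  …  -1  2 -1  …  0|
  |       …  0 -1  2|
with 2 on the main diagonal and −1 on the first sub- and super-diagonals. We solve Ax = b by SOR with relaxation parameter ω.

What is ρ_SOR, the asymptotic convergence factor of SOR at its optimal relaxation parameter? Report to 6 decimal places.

ρ_J = max_k |cos(kπ/22)| = cos(π/22) = 0.989821
1 − cos²(π/22) = sin²(π/22) ⇒ √(1−ρ_J²) = sin(π/22) = 0.1423148.
[ω*] 2 ÷ (1 + 0.1423148) = 2 ÷ 1.1423148 = 1.750831.
ρ_SOR = ω* − 1 ≈ 0.750831.

ρ_SOR = 0.750831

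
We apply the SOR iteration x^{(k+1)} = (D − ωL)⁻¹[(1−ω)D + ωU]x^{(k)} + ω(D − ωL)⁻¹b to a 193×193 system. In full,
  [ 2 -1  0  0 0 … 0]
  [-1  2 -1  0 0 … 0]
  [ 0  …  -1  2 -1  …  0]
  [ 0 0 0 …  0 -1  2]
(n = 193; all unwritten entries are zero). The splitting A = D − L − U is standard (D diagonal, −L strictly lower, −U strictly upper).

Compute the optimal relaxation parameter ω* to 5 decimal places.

ω* = 1.96813

½·tridiag(1,0,1) at n=193: λ_k = cos(kπ/194); max |λ| at k=1 ⇒ ρ_J = cos(π/194) ≈ 0.99987.
√(1−ρ_J²) = |sin(π/194)| = 0.016193
So ω* = 2/1.016193 = 1.96813 (Young).
Hence ρ(B_{ω*}) = 1.96813 − 1 = 0.96813.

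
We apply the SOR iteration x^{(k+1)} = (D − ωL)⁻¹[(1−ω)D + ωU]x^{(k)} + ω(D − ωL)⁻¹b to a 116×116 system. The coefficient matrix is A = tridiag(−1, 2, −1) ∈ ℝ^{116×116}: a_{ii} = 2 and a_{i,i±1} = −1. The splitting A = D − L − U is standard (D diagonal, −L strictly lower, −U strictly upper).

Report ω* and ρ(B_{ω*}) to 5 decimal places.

ρ_J = max_k |cos(kπ/117)| = cos(π/117) = 0.99964
√(1−ρ_J²) simplifies to sin(π/117) = 0.026848.
ω* = 2 / (1 + 0.026848) = 2 / 1.026848 ≈ 1.94771.
Hence ρ(B_{ω*}) = 1.94771 − 1 = 0.94771.

ω* = 1.94771, ρ_SOR = 0.94771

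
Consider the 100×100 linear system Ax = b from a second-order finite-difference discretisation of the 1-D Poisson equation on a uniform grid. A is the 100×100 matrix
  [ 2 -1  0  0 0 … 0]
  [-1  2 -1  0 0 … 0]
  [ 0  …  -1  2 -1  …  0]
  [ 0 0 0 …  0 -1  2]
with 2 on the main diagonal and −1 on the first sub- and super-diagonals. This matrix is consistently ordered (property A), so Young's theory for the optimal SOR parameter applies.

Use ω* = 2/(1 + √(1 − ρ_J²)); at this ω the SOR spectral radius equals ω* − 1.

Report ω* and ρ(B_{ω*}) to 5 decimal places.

B_J for the 100×100 system has eigenvalues cos(kπ/101); ρ_J = cos(π/101) = 0.99952.
√(1−ρ_J²) = |sin(π/101)| = 0.031100
Young: ω* = 2/(1+√(1−ρ_J²)) = 2/(1+0.031100) = 2/1.031100 = 1.93968.
ρ_SOR = ω* − 1 ≈ 0.93968.

ω* = 1.93968, ρ_SOR = 0.93968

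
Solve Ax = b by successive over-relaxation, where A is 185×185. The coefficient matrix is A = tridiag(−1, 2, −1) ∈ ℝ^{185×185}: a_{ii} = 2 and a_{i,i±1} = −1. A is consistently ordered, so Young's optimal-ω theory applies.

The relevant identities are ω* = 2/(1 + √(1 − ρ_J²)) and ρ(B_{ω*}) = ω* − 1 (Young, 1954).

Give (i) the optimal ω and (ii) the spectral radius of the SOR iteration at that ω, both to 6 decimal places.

ρ_J = max_k |cos(kπ/186)| = cos(π/186) = 0.999857
√(1−ρ_J²) = |sin(π/186)| = 0.0168895
So ω* = 2/1.0168895 = 1.966782 (Young).
and ρ(B_{ω*}) = 1.966782 − 1 = 0.966782.

ω* = 1.966782, ρ_SOR = 0.966782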